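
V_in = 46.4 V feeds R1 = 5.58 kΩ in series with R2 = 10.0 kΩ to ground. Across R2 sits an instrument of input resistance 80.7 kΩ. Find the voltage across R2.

V_out ≈ 28.5 V

The load sits in parallel with R2, giving an effective lower resistance R2' = R2·R_L/(R2+R_L) = 8.897 kΩ.
Voltage divider with the loaded lower leg: V_out = 46.4 × 8.897/(5.58 + 8.897) = 46.4 × 0.6146 = 28.52 V.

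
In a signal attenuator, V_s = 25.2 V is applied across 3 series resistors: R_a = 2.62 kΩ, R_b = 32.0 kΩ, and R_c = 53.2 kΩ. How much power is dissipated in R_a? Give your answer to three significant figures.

P ≈ 0.216 mW

ΣR = 87.82 kΩ → I = 25.2/87.82 = 0.2870 mA.
P(R_a) = I²·R_a = (0.2870)² × 2.62 = 0.2157 mW.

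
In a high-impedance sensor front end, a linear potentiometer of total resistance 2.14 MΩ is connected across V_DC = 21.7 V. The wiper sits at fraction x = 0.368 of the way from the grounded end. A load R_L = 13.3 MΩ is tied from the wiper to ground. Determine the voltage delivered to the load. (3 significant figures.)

V_out ≈ 7.70 V

Split the track: R_lower = x·R_p = 0.7875 MΩ, R_upper = (1−x)·R_p = 1.352 MΩ.
Lower segment in parallel with the load: 0.7875 ‖ 13.3 = 0.7435 MΩ.
Loaded-divider output: V_out = 21.7 × 0.3547 = 7.698 V.
(Unloaded: V_out = x·V_DC = 7.99 V.)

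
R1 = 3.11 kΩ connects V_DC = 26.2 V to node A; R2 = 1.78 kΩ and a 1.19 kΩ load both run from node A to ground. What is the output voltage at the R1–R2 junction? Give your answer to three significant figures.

V_out ≈ 4.89 V

First combine the lower leg with the load: R2 ‖ R_L = 0.7132 kΩ.
Voltage divider with the loaded lower leg: V_out = 26.2 × 0.7132/(3.11 + 0.7132) = 26.2 × 0.1865 = 4.887 V.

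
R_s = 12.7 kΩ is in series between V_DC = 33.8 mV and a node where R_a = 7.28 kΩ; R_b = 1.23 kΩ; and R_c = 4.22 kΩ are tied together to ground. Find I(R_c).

Combine the parallel branches: R_p = (1/7.28 + 1/1.23 + 1/4.22)⁻¹ = 0.8422 kΩ.
V_A by voltage divider: V_A = 33.8 × 0.8422/(12.7 + 0.8422) = 2.102 mV.
I(R_c) = V_A / R_c = 2.102/4.22 = 0.4981 µA.

I ≈ 0.498 µA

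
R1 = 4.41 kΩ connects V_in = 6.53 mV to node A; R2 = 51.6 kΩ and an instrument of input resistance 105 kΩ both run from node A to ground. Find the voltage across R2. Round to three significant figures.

The load sits in parallel with R2, giving an effective lower resistance R2' = R2·R_L/(R2+R_L) = 34.60 kΩ.
Now apply the divider: V_out = 6.53 × 0.8869 = 5.792 mV.
(Unloaded it would be 6.02 mV; the load pulls it down.)

V_out ≈ 5.79 mV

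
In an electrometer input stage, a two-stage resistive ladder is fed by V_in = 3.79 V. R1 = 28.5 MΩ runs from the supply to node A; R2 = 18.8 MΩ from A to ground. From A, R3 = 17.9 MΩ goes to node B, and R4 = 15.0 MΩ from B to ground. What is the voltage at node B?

V_B ≈ 0.511 V

Looking into the second stage from A: R3 + R4 = 32.90 MΩ appears in parallel with R2.
R2 ‖ (R3+R4) = 11.96 MΩ.
First divider: V_A = V_in · 11.96/(28.5 + 11.96) = 1.121 V.
Then the unloaded second divider: V_B = V_A × R4/(R3+R4) = 1.121 × 0.4559 = 0.5109 V.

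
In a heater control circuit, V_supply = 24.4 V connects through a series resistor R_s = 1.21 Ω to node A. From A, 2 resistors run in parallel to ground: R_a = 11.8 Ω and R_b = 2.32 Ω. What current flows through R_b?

I ≈ 6.48 A

Combine the parallel branches: R_p = (1/11.8 + 1/2.32)⁻¹ = 1.939 Ω.
Node voltage V_A = V_supply · R_p/(R_s + R_p) = 24.4 × 0.6157 = 15.02 V.
I(R_b) = V_A / R_b = 15.02/2.32 = 6.476 A.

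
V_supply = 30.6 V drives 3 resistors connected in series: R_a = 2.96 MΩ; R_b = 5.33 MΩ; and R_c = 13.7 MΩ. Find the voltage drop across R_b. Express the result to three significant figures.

V ≈ 7.42 V

ΣR = 2.96 + 5.33 + 13.7 = 21.99 MΩ.
V = V_supply · R/ΣR = 30.6 × 0.2424 = 7.417 V.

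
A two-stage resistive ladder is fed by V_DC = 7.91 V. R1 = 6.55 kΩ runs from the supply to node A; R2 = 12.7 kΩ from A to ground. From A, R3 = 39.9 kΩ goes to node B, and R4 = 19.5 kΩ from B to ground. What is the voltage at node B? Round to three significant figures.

V_B ≈ 1.60 V

Looking into the second stage from A: R3 + R4 = 59.40 kΩ appears in parallel with R2.
R2 ‖ (R3+R4) = 10.46 kΩ.
First divider: V_A = V_DC · 10.46/(6.55 + 10.46) = 4.865 V.
V_B = V_A × 0.3283 = 1.597 V.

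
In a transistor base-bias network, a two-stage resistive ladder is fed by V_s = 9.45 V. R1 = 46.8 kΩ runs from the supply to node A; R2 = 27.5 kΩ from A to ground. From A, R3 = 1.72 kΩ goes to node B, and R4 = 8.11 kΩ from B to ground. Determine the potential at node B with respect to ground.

The second stage (R3 + R4 = 9.830 kΩ) loads node A in parallel with R2.
R2 ‖ (R3+R4) = 7.241 kΩ.
First divider: V_A = V_s · 7.241/(46.8 + 7.241) = 1.266 V.
Stage 2 is unloaded, so V_B = V_A · R4/(R3+R4) = 1.266 × 8.11/9.830 = 1.045 V.

V_B ≈ 1.04 V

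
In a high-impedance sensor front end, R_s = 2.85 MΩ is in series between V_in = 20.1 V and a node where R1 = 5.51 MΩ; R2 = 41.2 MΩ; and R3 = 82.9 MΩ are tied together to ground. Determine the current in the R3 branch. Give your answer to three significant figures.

Combine the parallel branches: R_p = (1/5.51 + 1/41.2 + 1/82.9)⁻¹ = 4.591 MΩ.
V_A = 20.1 × 4.591/7.441 = 12.40 V.
Branch current I = V_A/R3 = 12.40/82.9 = 0.1496 µA.

I ≈ 0.150 µA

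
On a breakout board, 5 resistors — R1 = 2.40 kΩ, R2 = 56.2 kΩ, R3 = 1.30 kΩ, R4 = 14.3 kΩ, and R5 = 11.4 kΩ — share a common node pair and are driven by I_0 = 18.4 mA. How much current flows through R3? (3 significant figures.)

I ≈ 10.4 mA

Total conductance ΣG = 1/2.40 + 1/56.2 + 1/1.30 + 1/14.3 + 1/11.4 = 1.361 (units of 1/kΩ).
Current divider: I(R3) = I_0 · G_k/ΣG = 18.4 × (0.7692/1.361) = 18.4 × 0.5651 = 10.40 mA.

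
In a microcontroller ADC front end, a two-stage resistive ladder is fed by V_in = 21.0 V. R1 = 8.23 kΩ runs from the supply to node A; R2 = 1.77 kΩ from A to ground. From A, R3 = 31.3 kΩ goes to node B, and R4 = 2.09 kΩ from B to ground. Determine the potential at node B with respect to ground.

V_B ≈ 0.223 V

Looking into the second stage from A: R3 + R4 = 33.39 kΩ appears in parallel with R2.
Effective lower resistance at A: R2 ‖ 33.39 = 1.681 kΩ.
V_A = 21.0 × 1.681/(8.23 + 1.681) = 3.562 V.
Stage 2 is unloaded, so V_B = V_A · R4/(R3+R4) = 3.562 × 2.09/33.39 = 0.2229 V.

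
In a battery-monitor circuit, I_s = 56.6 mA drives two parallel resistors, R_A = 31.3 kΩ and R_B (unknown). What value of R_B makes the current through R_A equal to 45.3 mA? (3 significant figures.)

R_B ≈ 125 kΩ

The fraction through R_A equals R_B/(R_A+R_B).
With f = 0.8004, R_B = R_A · f/(1−f) = 31.3 × 4.009 = 125.5 kΩ.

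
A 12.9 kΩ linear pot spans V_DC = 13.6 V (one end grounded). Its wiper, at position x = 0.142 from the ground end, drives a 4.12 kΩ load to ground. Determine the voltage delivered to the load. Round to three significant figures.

V_out ≈ 1.40 V

The pot divides into 11.07 kΩ above the wiper and 1.832 kΩ below.
Lower segment in parallel with the load: 1.832 ‖ 4.12 = 1.268 kΩ.
Then V_out = V_DC · 1.268/(11.07 + 1.268) = 1.398 V.
(Unloaded: V_out = x·V_DC = 1.93 V.)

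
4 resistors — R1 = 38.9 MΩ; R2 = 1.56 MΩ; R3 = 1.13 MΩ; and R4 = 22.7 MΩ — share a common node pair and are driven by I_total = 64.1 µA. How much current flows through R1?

I ≈ 1.03 µA

Total conductance ΣG = 1/38.9 + 1/1.56 + 1/1.13 + 1/22.7 = 1.596 (units of 1/MΩ).
By the current-divider rule, I = I_total · G_k/ΣG = 64.1 × 0.01611 = 1.033 µA.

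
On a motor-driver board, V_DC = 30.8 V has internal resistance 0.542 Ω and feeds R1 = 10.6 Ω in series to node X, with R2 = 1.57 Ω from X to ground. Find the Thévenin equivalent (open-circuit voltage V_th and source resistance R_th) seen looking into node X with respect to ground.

R1' = 0.542 + 10.6 = 11.14 Ω (source resistance + R1).
With X open, the divider is unloaded: V_th = 30.8 × 1.57/12.71 = 3.804 V.
Looking into X with the source shorted: R_th = R1'·R2/(R1'+R2) = 11.14 × 1.57/12.71 = 1.376 Ω.

V_th ≈ 3.80 V, R_th ≈ 1.38 Ω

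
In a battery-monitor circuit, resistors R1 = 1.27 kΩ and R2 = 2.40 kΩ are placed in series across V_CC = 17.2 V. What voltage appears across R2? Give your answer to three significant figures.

V ≈ 11.2 V

Series total: ΣR = 1.27 + 2.40 = 3.670 kΩ.
Voltage divider: V = V_CC · (2.400 / 3.670) = 17.2 × 0.6540 = 11.25 V.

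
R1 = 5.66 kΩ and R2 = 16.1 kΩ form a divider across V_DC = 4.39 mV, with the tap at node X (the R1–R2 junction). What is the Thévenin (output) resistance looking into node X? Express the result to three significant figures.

R_th ≈ 4.19 kΩ

Zeroing V_DC shorts the top of R1 to ground, so R_th = R1 ‖ R2 = 4.188 kΩ.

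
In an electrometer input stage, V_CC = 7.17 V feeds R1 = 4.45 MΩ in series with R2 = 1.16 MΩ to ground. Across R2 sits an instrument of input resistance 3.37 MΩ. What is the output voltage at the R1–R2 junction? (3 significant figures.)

The load sits in parallel with R2, giving an effective lower resistance R2' = R2·R_L/(R2+R_L) = 0.8630 MΩ.
Then V_out = V_CC · R2'/(R1 + R2') = 7.17 × 0.8630/5.313 = 1.165 V.
(Unloaded it would be 1.48 V; the load pulls it down.)

V_out ≈ 1.16 V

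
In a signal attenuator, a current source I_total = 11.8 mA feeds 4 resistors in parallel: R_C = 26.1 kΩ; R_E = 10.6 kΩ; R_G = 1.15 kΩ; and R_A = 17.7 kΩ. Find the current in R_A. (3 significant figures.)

I ≈ 0.630 mA

Conductances: ΣG = 1/26.1 + 1/10.6 + 1/1.15 + 1/17.7 = 1.059 (1/kΩ).
Current divider: I(R_A) = I_total · G_k/ΣG = 11.8 × (0.05650/1.059) = 11.8 × 0.05336 = 0.6297 mA.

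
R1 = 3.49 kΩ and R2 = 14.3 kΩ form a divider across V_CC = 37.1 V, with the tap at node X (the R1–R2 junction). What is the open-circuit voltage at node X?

V_th ≈ 29.8 V

With X open, the divider is unloaded: V_th = 37.1 × 14.3/17.79 = 29.82 V.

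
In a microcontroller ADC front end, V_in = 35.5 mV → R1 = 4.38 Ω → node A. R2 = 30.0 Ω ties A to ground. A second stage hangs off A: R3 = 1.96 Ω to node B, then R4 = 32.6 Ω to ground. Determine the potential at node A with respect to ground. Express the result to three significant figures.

Looking into the second stage from A: R3 + R4 = 34.56 Ω appears in parallel with R2.
Effective lower resistance at A: R2 ‖ 34.56 = 16.06 Ω.
So V_A = 35.5 × 0.7857 = 27.89 mV.

V_A ≈ 27.9 mV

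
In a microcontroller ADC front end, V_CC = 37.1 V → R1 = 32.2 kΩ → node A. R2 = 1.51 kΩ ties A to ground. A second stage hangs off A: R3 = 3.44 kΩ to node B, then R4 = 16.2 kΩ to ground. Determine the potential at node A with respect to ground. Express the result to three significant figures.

Node A sees R2 in parallel with the series input of stage 2, R3 + R4 = 19.64 kΩ.
R2 ‖ (R3+R4) = 1.402 kΩ.
So V_A = 37.1 × 0.04173 = 1.548 V.

V_A ≈ 1.55 V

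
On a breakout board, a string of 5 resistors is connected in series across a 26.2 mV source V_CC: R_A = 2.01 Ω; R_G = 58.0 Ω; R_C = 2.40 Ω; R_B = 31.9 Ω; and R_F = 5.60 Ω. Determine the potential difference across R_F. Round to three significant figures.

Total series resistance ΣR = 2.01 + 58.0 + 2.40 + 31.9 + 5.60 = 99.91 Ω.
Voltage divider: V = V_CC · (5.600 / 99.91) = 26.2 × 0.05605 = 1.469 mV.

V ≈ 1.47 mV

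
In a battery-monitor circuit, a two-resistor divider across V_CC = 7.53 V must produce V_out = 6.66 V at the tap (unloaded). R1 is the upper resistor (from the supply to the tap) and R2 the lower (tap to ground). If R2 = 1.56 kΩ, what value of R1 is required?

R1 ≈ 0.204 kΩ

V_out/V_CC = R2/(R1+R2) = 0.8845.
R1 = R2·(1/k − 1) = 1.56 × 0.1306 = 0.2038 kΩ.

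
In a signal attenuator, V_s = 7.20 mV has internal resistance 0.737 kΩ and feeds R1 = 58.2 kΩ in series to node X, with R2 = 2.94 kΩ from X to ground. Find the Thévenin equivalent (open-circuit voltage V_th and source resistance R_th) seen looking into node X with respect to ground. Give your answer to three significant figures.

V_th ≈ 0.342 mV, R_th ≈ 2.80 kΩ

R1' = 0.737 + 58.2 = 58.94 kΩ (source resistance + R1).
Open-circuit (no load on X): V_th = V_s · R2/(R1' + R2) = 7.20 × 2.94/(58.94 + 2.94) = 0.3421 mV.
Looking into X with the source shorted: R_th = R1'·R2/(R1'+R2) = 58.94 × 2.94/61.88 = 2.800 kΩ.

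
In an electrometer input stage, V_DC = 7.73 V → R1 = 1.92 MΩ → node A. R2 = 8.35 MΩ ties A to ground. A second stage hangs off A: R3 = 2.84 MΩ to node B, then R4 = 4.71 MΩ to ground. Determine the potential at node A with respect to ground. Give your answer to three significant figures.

The second stage (R3 + R4 = 7.550 MΩ) loads node A in parallel with R2.
Effective lower resistance at A: R2 ‖ 7.550 = 3.965 MΩ.
So V_A = 7.73 × 0.6737 = 5.208 V.

V_A ≈ 5.21 V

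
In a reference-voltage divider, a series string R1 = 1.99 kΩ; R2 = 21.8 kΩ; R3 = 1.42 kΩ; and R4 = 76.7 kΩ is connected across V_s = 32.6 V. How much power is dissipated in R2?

Series current I = V_s/ΣR = 32.6/101.9 = 0.3199 mA.
P = I²R = 0.1023 × 21.8 = 2.231 mW.

P ≈ 2.23 mW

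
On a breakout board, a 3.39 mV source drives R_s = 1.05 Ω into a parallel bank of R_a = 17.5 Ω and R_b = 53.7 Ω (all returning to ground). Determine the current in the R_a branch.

I ≈ 0.179 mA

Equivalent of the parallel group: R_p = 13.20 Ω.
V_A by voltage divider: V_A = 3.39 × 13.20/(1.05 + 13.20) = 3.140 mV.
Branch current I = V_A/R_a = 3.140/17.5 = 0.1794 mA.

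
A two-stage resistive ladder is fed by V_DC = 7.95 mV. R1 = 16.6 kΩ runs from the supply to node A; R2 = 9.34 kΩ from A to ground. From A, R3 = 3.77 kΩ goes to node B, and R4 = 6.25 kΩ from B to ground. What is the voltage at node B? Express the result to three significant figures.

V_B ≈ 1.12 mV

The second stage (R3 + R4 = 10.02 kΩ) loads node A in parallel with R2.
Effective lower resistance at A: R2 ‖ 10.02 = 4.834 kΩ.
V_A = 7.95 × 4.834/(16.6 + 4.834) = 1.793 mV.
Then the unloaded second divider: V_B = V_A × R4/(R3+R4) = 1.793 × 0.6238 = 1.118 mV.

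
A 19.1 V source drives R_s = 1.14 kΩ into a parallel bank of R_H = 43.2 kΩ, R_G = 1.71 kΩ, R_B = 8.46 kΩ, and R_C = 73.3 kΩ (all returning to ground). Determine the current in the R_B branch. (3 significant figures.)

I ≈ 1.22 mA

Equivalent of the parallel group: R_p = 1.352 kΩ.
V_A by voltage divider: V_A = 19.1 × 1.352/(1.14 + 1.352) = 10.36 V.
I(R_B) = V_A / R_B = 10.36/8.46 = 1.225 mA.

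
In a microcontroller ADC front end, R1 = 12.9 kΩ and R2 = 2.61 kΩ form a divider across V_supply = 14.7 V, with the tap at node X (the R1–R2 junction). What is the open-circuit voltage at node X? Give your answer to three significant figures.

V_th ≈ 2.47 V

Open-circuit (no load on X): V_th = V_supply · R2/(R1 + R2) = 14.7 × 2.61/(12.90 + 2.61) = 2.474 V.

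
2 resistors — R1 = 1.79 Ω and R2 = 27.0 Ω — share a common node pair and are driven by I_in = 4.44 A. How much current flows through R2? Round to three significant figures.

Two-branch current divider: I_k = I_in · R_other/(R_1 + R_2).
I(R2) = 4.44 × 1.79/(1.79 + 27.0) = 4.44 × 0.06217 = 0.2761 A.

I ≈ 0.276 A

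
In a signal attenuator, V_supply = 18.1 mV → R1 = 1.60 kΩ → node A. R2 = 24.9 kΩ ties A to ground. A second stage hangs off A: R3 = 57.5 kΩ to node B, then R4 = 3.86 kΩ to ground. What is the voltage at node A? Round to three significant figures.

Node A sees R2 in parallel with the series input of stage 2, R3 + R4 = 61.36 kΩ.
R2 ‖ (R3+R4) = 17.71 kΩ.
V_A = 18.1 × 17.71/(1.60 + 17.71) = 16.60 mV.

V_A ≈ 16.6 mV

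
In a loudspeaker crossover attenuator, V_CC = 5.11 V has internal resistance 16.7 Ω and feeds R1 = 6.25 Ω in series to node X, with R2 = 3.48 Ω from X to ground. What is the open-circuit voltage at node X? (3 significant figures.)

R1' = 16.7 + 6.25 = 22.95 Ω (source resistance + R1).
With X open, the divider is unloaded: V_th = 5.11 × 3.48/26.43 = 0.6728 V.

V_th ≈ 0.673 V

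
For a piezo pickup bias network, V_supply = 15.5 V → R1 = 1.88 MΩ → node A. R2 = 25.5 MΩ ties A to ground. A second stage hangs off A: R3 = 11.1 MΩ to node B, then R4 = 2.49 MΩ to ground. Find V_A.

Node A sees R2 in parallel with the series input of stage 2, R3 + R4 = 13.59 MΩ.
R2 ‖ (R3+R4) = 8.865 MΩ.
So V_A = 15.5 × 0.8250 = 12.79 V.

V_A ≈ 12.8 V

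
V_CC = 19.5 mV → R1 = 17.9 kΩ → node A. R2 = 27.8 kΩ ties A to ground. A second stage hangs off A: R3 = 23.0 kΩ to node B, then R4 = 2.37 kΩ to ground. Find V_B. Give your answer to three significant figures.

Looking into the second stage from A: R3 + R4 = 25.37 kΩ appears in parallel with R2.
Effective lower resistance at A: R2 ‖ 25.37 = 13.26 kΩ.
First divider: V_A = V_CC · 13.26/(17.9 + 13.26) = 8.300 mV.
V_B = V_A × 0.09342 = 0.7753 mV.

V_B ≈ 0.775 mV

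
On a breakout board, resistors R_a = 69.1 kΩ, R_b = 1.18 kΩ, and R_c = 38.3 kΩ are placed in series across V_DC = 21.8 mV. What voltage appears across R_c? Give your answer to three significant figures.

V ≈ 7.69 mV

Series total: ΣR = 69.1 + 1.18 + 38.3 = 108.6 kΩ.
Voltage divider: V = V_DC · (38.30 / 108.6) = 21.8 × 0.3527 = 7.690 mV.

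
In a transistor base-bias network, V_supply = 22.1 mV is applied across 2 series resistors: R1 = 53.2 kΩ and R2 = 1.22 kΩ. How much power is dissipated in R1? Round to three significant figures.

ΣR = 54.42 kΩ → I = 22.1/54.42 = 0.4061 µA.
P(R1) = I²·R1 = (0.4061)² × 53.2 = 8.774 nW.

P ≈ 8.77 nW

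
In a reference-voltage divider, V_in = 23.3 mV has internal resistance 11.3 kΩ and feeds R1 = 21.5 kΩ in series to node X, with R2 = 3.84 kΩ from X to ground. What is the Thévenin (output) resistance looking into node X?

R_th ≈ 3.44 kΩ

R1' = 11.3 + 21.5 = 32.80 kΩ (source resistance + R1).
With V_in suppressed (replaced by a short), R_th = R1' ‖ R2 = (32.80 × 3.84)/(32.80 + 3.84) = 3.438 kΩ.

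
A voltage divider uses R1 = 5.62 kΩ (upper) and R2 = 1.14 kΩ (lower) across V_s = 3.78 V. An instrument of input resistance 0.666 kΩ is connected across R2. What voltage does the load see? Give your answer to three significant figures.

The load sits in parallel with R2, giving an effective lower resistance R2' = R2·R_L/(R2+R_L) = 0.4204 kΩ.
Voltage divider with the loaded lower leg: V_out = 3.78 × 0.4204/(5.62 + 0.4204) = 3.78 × 0.06960 = 0.2631 V.

V_out ≈ 0.263 V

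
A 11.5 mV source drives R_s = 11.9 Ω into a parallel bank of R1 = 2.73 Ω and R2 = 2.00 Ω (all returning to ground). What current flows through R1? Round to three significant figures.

I ≈ 0.372 mA

Parallel bank: R_p = 1/(1/2.73 + 1/2.00) = 1.154 Ω.
V_A = 11.5 × 1.154/13.05 = 1.017 mV.
I(R1) = V_A / R1 = 1.017/2.73 = 0.3725 mA.
(Check via current divider: I_total = 0.8809 mA; share G_k/ΣG = 0.4228 → same result.)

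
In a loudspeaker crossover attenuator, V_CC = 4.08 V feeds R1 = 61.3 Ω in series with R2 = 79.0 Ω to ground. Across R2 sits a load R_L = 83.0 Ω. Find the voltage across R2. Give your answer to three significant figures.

R2 ‖ R_L = (79.0 × 83.0)/(79.0 + 83.0) = 40.48 Ω.
Voltage divider with the loaded lower leg: V_out = 4.08 × 40.48/(61.3 + 40.48) = 4.08 × 0.3977 = 1.623 V.
(Unloaded it would be 2.30 V; the load pulls it down.)

V_out ≈ 1.62 V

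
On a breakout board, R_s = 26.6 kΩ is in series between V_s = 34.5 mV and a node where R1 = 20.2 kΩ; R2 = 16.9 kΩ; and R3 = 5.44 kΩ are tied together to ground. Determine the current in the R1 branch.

I ≈ 0.195 µA

Combine the parallel branches: R_p = (1/20.2 + 1/16.9 + 1/5.44)⁻¹ = 3.419 kΩ.
V_A = 34.5 × 3.419/30.02 = 3.929 mV.
I(R1) = V_A / R1 = 3.929/20.2 = 0.1945 µA.
(Check via current divider: I_total = 1.149 µA; share G_k/ΣG = 0.1692 → same result.)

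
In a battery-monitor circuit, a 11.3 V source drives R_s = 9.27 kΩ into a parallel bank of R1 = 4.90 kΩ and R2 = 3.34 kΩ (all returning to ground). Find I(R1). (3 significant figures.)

I ≈ 0.407 mA

Combine the parallel branches: R_p = (1/4.90 + 1/3.34)⁻¹ = 1.986 kΩ.
V_A by voltage divider: V_A = 11.3 × 1.986/(9.27 + 1.986) = 1.994 V.
I(R1) = V_A / R1 = 1.994/4.90 = 0.4069 mA.
(Equivalently: I_total = 1.004 mA, then current-divider fraction G_k/ΣG = 0.4053.)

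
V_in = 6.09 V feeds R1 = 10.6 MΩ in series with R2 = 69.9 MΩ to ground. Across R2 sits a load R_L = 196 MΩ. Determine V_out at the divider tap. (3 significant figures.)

The load sits in parallel with R2, giving an effective lower resistance R2' = R2·R_L/(R2+R_L) = 51.52 MΩ.
Voltage divider with the loaded lower leg: V_out = 6.09 × 51.52/(10.6 + 51.52) = 6.09 × 0.8294 = 5.051 V.

V_out ≈ 5.05 V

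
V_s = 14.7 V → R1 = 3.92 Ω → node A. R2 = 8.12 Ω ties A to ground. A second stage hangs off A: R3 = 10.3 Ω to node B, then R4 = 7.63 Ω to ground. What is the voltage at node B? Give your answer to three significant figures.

Node A sees R2 in parallel with the series input of stage 2, R3 + R4 = 17.93 Ω.
Effective lower resistance at A: R2 ‖ 17.93 = 5.589 Ω.
V_A = 14.7 × 5.589/(3.92 + 5.589) = 8.640 V.
Stage 2 is unloaded, so V_B = V_A · R4/(R3+R4) = 8.640 × 7.63/17.93 = 3.677 V.

V_B ≈ 3.68 V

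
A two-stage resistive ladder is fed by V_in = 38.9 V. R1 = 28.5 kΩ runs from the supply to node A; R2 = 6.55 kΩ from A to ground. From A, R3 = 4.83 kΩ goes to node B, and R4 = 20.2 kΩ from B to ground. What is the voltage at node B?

V_B ≈ 4.84 V

Node A sees R2 in parallel with the series input of stage 2, R3 + R4 = 25.03 kΩ.
R2 ‖ (R3+R4) = 5.191 kΩ.
V_A = 38.9 × 5.191/(28.5 + 5.191) = 5.994 V.
Then the unloaded second divider: V_B = V_A × R4/(R3+R4) = 5.994 × 0.8070 = 4.837 V.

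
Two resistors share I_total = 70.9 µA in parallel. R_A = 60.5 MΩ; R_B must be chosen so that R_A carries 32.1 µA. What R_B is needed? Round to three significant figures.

In a two-way split, I_A/I_total = R_B/(R_A + R_B).
With f = 0.4528, R_B = R_A · f/(1−f) = 60.5 × 0.8273 = 50.05 MΩ.

R_B ≈ 50.1 MΩ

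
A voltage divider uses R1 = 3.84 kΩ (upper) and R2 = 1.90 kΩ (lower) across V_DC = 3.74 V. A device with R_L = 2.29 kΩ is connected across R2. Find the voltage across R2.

V_out ≈ 0.796 V

The load sits in parallel with R2, giving an effective lower resistance R2' = R2·R_L/(R2+R_L) = 1.038 kΩ.
Then V_out = V_DC · R2'/(R1 + R2') = 3.74 × 1.038/4.878 = 0.7961 V.
(Unloaded it would be 1.24 V; the load pulls it down.)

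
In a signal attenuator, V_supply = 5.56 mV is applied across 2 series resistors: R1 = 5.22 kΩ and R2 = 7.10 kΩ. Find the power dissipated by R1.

P ≈ 1.06 nW

ΣR = 12.32 kΩ → I = 5.56/12.32 = 0.4513 µA.
P(R1) = I²·R1 = (0.4513)² × 5.22 = 1.063 nW.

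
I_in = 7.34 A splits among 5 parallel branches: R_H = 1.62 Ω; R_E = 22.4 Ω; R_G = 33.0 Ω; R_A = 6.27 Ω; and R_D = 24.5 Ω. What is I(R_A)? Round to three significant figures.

I ≈ 1.31 A

ΣG = 1/1.62 + 1/22.4 + 1/33.0 + 1/6.27 + 1/24.5 = 0.8925.
Current divider: I(R_A) = I_in · G_k/ΣG = 7.34 × (0.1595/0.8925) = 7.34 × 0.1787 = 1.312 A.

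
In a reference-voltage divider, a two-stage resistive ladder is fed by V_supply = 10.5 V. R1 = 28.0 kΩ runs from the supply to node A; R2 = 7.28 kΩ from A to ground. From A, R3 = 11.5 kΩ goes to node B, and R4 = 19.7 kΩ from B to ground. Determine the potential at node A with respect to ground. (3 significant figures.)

Looking into the second stage from A: R3 + R4 = 31.20 kΩ appears in parallel with R2.
R2 ‖ (R3+R4) = 5.903 kΩ.
So V_A = 10.5 × 0.1741 = 1.828 V.

V_A ≈ 1.83 V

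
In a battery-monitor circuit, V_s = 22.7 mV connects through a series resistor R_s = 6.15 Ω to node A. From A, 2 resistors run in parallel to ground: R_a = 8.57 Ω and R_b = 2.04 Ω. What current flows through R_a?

Combine the parallel branches: R_p = (1/8.57 + 1/2.04)⁻¹ = 1.648 Ω.
Node voltage V_A = V_s · R_p/(R_s + R_p) = 22.7 × 0.2113 = 4.797 mV.
Branch current I = V_A/R_a = 4.797/8.57 = 0.5597 mA.
(Check via current divider: I_total = 2.911 mA; share G_k/ΣG = 0.1923 → same result.)

I ≈ 0.560 mA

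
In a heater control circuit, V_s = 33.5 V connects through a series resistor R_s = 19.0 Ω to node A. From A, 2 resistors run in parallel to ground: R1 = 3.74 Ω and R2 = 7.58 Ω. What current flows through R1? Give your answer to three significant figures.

Parallel bank: R_p = 1/(1/3.74 + 1/7.58) = 2.504 Ω.
V_A by voltage divider: V_A = 33.5 × 2.504/(19.0 + 2.504) = 3.901 V.
Branch current I = V_A/R1 = 3.901/3.74 = 1.043 A.

I ≈ 1.04 A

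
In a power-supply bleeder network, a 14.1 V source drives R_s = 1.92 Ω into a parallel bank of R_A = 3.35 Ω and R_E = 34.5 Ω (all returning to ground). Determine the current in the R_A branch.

I ≈ 2.58 A

Equivalent of the parallel group: R_p = 3.054 Ω.
V_A = 14.1 × 3.054/4.974 = 8.657 V.
I(R_A) = V_A / R_A = 8.657/3.35 = 2.584 A.
(Equivalently: I_total = 2.835 A, then current-divider fraction G_k/ΣG = 0.9115.)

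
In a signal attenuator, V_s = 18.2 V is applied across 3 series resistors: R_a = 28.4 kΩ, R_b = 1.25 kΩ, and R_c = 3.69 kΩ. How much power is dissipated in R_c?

P ≈ 1.10 mW

ΣR = 33.34 kΩ → I = 18.2/33.34 = 0.5459 mA.
P(R_c) = I²·R_c = (0.5459)² × 3.69 = 1.100 mW.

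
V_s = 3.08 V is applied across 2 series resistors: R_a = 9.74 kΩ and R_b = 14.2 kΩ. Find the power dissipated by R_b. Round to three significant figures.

P ≈ 0.235 mW

The common current is I = 3.08/23.94 = 0.1287 mA.
P(R_b) = I²·R_b = (0.1287)² × 14.2 = 0.2350 mW.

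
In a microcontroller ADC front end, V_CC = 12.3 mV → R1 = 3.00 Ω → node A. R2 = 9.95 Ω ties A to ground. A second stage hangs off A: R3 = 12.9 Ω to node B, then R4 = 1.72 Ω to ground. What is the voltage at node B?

V_B ≈ 0.960 mV

Node A sees R2 in parallel with the series input of stage 2, R3 + R4 = 14.62 Ω.
Effective lower resistance at A: R2 ‖ 14.62 = 5.921 Ω.
So V_A = 12.3 × 0.6637 = 8.164 mV.
V_B = V_A × 0.1176 = 0.9604 mV.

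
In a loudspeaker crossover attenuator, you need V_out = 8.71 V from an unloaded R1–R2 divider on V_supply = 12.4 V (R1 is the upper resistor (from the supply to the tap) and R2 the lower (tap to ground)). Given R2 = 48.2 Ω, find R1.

R1 ≈ 20.4 Ω

The divider ratio is R2/(R1+R2) = 8.71/12.4 = 0.7024.
Rearranging, R1 = R2·(1−k)/k = 48.2 × 0.4237 = 20.42 Ω.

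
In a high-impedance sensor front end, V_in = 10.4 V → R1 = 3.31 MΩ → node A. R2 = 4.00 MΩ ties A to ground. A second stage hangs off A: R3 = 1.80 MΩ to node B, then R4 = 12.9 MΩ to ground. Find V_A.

V_A ≈ 5.07 V

Node A sees R2 in parallel with the series input of stage 2, R3 + R4 = 14.70 MΩ.
Effective lower resistance at A: R2 ‖ 14.70 = 3.144 MΩ.
V_A = 10.4 × 3.144/(3.31 + 3.144) = 5.067 V.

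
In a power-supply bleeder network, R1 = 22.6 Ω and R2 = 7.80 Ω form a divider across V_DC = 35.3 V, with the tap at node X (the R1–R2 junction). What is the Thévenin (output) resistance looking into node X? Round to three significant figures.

With V_DC suppressed (replaced by a short), R_th = R1 ‖ R2 = (22.60 × 7.80)/(22.60 + 7.80) = 5.799 Ω.

R_th ≈ 5.80 Ω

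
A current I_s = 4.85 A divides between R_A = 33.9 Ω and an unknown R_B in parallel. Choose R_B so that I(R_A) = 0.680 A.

Two-branch current divider: I_A = I_s · R_B/(R_A + R_B).
0.680/4.85 = R_B/(R_A + R_B) → R_B = R_A · (0.1402)/(1 − 0.1402) = 33.9 × 0.1631 = 5.528 Ω.

R_B ≈ 5.53 Ω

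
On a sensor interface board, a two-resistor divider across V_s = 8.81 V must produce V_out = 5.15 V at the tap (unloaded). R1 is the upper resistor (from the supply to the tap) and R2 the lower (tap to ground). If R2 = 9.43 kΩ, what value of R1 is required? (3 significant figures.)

Required fraction k = V_out/V_s = 0.5846.
R1 = R2·(1/k − 1) = 9.43 × 0.7107 = 6.702 kΩ.

R1 ≈ 6.70 kΩ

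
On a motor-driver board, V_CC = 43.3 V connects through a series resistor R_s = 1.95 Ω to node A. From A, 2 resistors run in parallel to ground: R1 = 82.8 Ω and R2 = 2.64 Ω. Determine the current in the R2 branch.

Parallel bank: R_p = 1/(1/82.8 + 1/2.64) = 2.558 Ω.
V_A = 43.3 × 2.558/4.508 = 24.57 V.
Branch current I = V_A/R2 = 24.57/2.64 = 9.307 A.
(Equivalently: I_total = 9.604 A, then current-divider fraction G_k/ΣG = 0.9691.)

I ≈ 9.31 A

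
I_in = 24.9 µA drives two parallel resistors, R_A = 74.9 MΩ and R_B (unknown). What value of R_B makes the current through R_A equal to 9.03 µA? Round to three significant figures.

R_B ≈ 42.6 MΩ

In a two-way split, I_A/I_in = R_B/(R_A + R_B).
9.03/24.9 = R_B/(R_A + R_B) → R_B = R_A · (0.3627)/(1 − 0.3627) = 74.9 × 0.5690 = 42.62 MΩ.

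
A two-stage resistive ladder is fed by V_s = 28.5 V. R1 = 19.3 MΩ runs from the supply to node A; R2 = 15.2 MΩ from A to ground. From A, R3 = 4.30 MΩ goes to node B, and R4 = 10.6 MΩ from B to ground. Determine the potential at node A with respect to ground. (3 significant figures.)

The second stage (R3 + R4 = 14.90 MΩ) loads node A in parallel with R2.
R2 ‖ (R3+R4) = 7.524 MΩ.
V_A = 28.5 × 7.524/(19.3 + 7.524) = 7.994 V.

V_A ≈ 7.99 V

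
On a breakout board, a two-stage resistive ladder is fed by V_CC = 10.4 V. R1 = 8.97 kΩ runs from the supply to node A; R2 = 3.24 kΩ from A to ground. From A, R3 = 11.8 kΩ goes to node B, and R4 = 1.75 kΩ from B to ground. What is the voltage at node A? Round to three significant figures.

Node A sees R2 in parallel with the series input of stage 2, R3 + R4 = 13.55 kΩ.
R2 ‖ (R3+R4) = 2.615 kΩ.
First divider: V_A = V_CC · 2.615/(8.97 + 2.615) = 2.347 V.

V_A ≈ 2.35 V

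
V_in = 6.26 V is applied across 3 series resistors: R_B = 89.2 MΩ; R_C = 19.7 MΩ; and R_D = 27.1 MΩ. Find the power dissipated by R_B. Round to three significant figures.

The common current is I = 6.26/136.0 = 0.04603 µA.
V(R_B) = I·R = 4.106 V; P = V·I = 4.106 × 0.04603 = 0.1890 µW.

P ≈ 0.189 µW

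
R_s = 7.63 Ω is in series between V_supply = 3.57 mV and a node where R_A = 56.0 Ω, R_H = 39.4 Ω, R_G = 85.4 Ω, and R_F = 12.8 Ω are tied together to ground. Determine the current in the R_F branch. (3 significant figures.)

Combine the parallel branches: R_p = (1/56.0 + 1/39.4 + 1/85.4 + 1/12.8)⁻¹ = 7.515 Ω.
Node voltage V_A = V_supply · R_p/(R_s + R_p) = 3.57 × 0.4962 = 1.771 mV.
Branch current I = V_A/R_F = 1.771/12.8 = 0.1384 mA.

I ≈ 0.138 mA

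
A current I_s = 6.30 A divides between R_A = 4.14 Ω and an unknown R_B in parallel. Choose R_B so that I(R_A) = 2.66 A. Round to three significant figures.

Two-branch current divider: I_A = I_s · R_B/(R_A + R_B).
With f = 0.4222, R_B = R_A · f/(1−f) = 4.14 × 0.7308 = 3.025 Ω.

R_B ≈ 3.03 Ω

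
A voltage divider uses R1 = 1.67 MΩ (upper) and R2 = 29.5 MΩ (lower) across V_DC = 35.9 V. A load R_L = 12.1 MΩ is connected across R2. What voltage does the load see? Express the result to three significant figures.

V_out ≈ 30.1 V

R2 ‖ R_L = (29.5 × 12.1)/(29.5 + 12.1) = 8.581 MΩ.
Then V_out = V_DC · R2'/(R1 + R2') = 35.9 × 8.581/10.25 = 30.05 V.
(Unloaded it would be 34.0 V; the load pulls it down.)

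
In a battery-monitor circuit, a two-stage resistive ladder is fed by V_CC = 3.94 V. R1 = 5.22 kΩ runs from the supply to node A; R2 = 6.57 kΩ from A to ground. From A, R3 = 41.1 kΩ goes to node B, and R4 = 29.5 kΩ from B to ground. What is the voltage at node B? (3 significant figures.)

Node A sees R2 in parallel with the series input of stage 2, R3 + R4 = 70.60 kΩ.
Effective lower resistance at A: R2 ‖ 70.60 = 6.011 kΩ.
First divider: V_A = V_CC · 6.011/(5.22 + 6.011) = 2.109 V.
Then the unloaded second divider: V_B = V_A × R4/(R3+R4) = 2.109 × 0.4178 = 0.8811 V.

V_B ≈ 0.881 V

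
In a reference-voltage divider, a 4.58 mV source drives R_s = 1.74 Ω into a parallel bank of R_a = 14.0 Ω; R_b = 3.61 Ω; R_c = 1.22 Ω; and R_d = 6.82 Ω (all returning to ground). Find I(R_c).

I ≈ 1.14 mA

Parallel bank: R_p = 1/(1/14.0 + 1/3.61 + 1/1.22 + 1/6.82) = 0.7606 Ω.
Node voltage V_A = V_s · R_p/(R_s + R_p) = 4.58 × 0.3042 = 1.393 mV.
I(R_c) = V_A / R_c = 1.393/1.22 = 1.142 mA.
(Equivalently: I_total = 1.832 mA, then current-divider fraction G_k/ΣG = 0.6234.)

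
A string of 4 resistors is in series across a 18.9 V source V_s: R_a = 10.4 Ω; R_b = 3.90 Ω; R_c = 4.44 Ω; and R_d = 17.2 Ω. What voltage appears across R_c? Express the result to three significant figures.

ΣR = 10.4 + 3.90 + 4.44 + 17.2 = 35.94 Ω.
V = V_s · R/ΣR = 18.9 × 0.1235 = 2.335 V.

V ≈ 2.33 V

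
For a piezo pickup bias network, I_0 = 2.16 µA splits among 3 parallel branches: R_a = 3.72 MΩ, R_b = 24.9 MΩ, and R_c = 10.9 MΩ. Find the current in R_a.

Total conductance ΣG = 1/3.72 + 1/24.9 + 1/10.9 = 0.4007 (units of 1/MΩ).
Current divider: I(R_a) = I_0 · G_k/ΣG = 2.16 × (0.2688/0.4007) = 2.16 × 0.6708 = 1.449 µA.

I ≈ 1.45 µA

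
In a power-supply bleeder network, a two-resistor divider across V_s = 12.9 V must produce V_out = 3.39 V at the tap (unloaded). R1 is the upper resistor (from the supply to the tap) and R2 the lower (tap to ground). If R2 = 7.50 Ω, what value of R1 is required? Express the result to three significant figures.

Required fraction k = V_out/V_s = 0.2628.
So R1 = R2 · (V_s/V_out − 1) = 7.50 × (12.9/3.39 − 1) = 7.50 × 2.805 = 21.04 Ω.

R1 ≈ 21.0 Ω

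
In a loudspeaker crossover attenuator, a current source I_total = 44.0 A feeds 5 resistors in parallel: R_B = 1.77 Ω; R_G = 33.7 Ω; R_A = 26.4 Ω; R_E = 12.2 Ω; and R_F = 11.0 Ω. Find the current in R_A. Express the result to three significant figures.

ΣG = 1/1.77 + 1/33.7 + 1/26.4 + 1/12.2 + 1/11.0 = 0.8054.
By the current-divider rule, I = I_total · G_k/ΣG = 44.0 × 0.04703 = 2.069 A.

I ≈ 2.07 A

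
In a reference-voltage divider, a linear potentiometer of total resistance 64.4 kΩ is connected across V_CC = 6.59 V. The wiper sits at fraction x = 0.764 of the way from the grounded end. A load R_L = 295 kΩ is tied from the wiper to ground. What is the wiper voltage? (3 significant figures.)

Split the track: R_lower = x·R_p = 49.20 kΩ, R_upper = (1−x)·R_p = 15.20 kΩ.
R_L loads the lower segment: effective lower R = 42.17 kΩ.
Then V_out = V_CC · 42.17/(15.20 + 42.17) = 4.844 V.

V_out ≈ 4.84 V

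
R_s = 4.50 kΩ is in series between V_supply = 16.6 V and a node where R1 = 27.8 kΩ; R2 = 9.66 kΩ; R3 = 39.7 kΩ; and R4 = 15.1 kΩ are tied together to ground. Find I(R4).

Equivalent of the parallel group: R_p = 4.331 kΩ.
Node voltage V_A = V_supply · R_p/(R_s + R_p) = 16.6 × 0.4904 = 8.141 V.
Branch current I = V_A/R4 = 8.141/15.1 = 0.5391 mA.

I ≈ 0.539 mA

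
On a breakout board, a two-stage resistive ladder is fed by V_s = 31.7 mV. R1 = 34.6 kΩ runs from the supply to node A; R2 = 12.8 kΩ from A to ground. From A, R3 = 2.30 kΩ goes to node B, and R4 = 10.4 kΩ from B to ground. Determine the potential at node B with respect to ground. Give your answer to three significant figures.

V_B ≈ 4.04 mV

The second stage (R3 + R4 = 12.70 kΩ) loads node A in parallel with R2.
R2 ‖ (R3+R4) = 6.375 kΩ.
So V_A = 31.7 × 0.1556 = 4.932 mV.
V_B = V_A × 0.8189 = 4.039 mV.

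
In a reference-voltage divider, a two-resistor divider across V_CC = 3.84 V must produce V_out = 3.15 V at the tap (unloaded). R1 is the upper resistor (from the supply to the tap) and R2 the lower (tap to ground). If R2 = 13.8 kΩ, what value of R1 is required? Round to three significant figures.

R1 ≈ 3.02 kΩ

Required fraction k = V_out/V_CC = 0.8203.
Rearranging, R1 = R2·(1−k)/k = 13.8 × 0.2190 = 3.023 kΩ.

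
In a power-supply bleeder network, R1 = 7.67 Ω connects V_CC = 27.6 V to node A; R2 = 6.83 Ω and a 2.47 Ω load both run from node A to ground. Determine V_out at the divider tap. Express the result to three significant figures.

First combine the lower leg with the load: R2 ‖ R_L = 1.814 Ω.
Now apply the divider: V_out = 27.6 × 0.1913 = 5.279 V.

V_out ≈ 5.28 V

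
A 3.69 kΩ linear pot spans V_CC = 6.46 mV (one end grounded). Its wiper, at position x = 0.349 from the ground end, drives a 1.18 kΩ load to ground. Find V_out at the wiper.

V_out ≈ 1.32 mV

Split the track: R_lower = x·R_p = 1.288 kΩ, R_upper = (1−x)·R_p = 2.402 kΩ.
R_L loads the lower segment: effective lower R = 0.6158 kΩ.
Then V_out = V_CC · 0.6158/(2.402 + 0.6158) = 1.318 mV.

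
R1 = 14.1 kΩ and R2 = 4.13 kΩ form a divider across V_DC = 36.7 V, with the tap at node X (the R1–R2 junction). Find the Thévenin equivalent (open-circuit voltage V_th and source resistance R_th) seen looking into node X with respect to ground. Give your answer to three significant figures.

With X open, the divider is unloaded: V_th = 36.7 × 4.13/18.23 = 8.314 V.
Looking into X with the source shorted: R_th = R1·R2/(R1+R2) = 14.10 × 4.13/18.23 = 3.194 kΩ.

V_th ≈ 8.31 V, R_th ≈ 3.19 kΩ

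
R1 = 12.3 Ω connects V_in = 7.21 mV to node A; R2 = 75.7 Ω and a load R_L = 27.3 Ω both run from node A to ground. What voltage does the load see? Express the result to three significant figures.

V_out ≈ 4.47 mV

First combine the lower leg with the load: R2 ‖ R_L = 20.06 Ω.
Now apply the divider: V_out = 7.21 × 0.6200 = 4.470 mV.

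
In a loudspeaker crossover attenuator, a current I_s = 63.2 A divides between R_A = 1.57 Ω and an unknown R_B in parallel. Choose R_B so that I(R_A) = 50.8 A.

R_B ≈ 6.43 Ω

Two-branch current divider: I_A = I_s · R_B/(R_A + R_B).
With f = 0.8038, R_B = R_A · f/(1−f) = 1.57 × 4.097 = 6.432 Ω.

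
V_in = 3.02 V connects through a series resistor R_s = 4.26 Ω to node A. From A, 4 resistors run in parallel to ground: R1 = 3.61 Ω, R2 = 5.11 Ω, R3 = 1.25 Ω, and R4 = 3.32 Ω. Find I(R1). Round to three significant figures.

I ≈ 0.109 A

Combine the parallel branches: R_p = (1/3.61 + 1/5.11 + 1/1.25 + 1/3.32)⁻¹ = 0.6354 Ω.
V_A = 3.02 × 0.6354/4.895 = 0.3920 V.
Branch current I = V_A/R1 = 0.3920/3.61 = 0.1086 A.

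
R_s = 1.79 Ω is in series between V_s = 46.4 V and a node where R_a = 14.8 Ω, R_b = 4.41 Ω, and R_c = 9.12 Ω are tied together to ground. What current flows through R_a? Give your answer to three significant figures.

Equivalent of the parallel group: R_p = 2.475 Ω.
V_A by voltage divider: V_A = 46.4 × 2.475/(1.79 + 2.475) = 26.93 V.
I(R_a) = V_A / R_a = 26.93/14.8 = 1.819 A.
(Check via current divider: I_total = 10.88 A; share G_k/ΣG = 0.1673 → same result.)

I ≈ 1.82 A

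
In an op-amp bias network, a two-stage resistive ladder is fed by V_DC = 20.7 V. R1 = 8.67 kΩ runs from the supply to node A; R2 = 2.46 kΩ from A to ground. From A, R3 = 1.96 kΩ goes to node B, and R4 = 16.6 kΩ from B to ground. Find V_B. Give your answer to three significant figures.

Looking into the second stage from A: R3 + R4 = 18.56 kΩ appears in parallel with R2.
R2 ‖ (R3+R4) = 2.172 kΩ.
First divider: V_A = V_DC · 2.172/(8.67 + 2.172) = 4.147 V.
V_B = V_A × 0.8944 = 3.709 V.

V_B ≈ 3.71 V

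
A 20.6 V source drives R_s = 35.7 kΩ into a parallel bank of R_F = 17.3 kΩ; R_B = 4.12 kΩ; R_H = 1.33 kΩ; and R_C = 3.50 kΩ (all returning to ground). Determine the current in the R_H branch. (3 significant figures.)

I ≈ 0.318 mA

Parallel bank: R_p = 1/(1/17.3 + 1/4.12 + 1/1.33 + 1/3.50) = 0.7473 kΩ.
Node voltage V_A = V_DC · R_p/(R_s + R_p) = 20.6 × 0.02050 = 0.4224 V.
Branch current I = V_A/R_H = 0.4224/1.33 = 0.3176 mA.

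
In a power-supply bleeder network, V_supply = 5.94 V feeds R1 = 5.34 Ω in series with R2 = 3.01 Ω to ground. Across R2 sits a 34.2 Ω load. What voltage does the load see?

V_out ≈ 2.03 V

First combine the lower leg with the load: R2 ‖ R_L = 2.767 Ω.
Now apply the divider: V_out = 5.94 × 0.3413 = 2.027 V.
(Unloaded it would be 2.14 V; the load pulls it down.)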